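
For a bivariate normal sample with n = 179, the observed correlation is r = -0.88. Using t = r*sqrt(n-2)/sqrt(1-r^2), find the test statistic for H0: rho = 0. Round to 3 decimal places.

-24.649

t = r·√(n−2) / √(1−r²) with r = -0.88, n = 179
  = -0.88·√177 / √(1 − 0.7744)
  = -0.88·13.304135 / 0.474974
  = -11.707639 / 0.474974 = -24.649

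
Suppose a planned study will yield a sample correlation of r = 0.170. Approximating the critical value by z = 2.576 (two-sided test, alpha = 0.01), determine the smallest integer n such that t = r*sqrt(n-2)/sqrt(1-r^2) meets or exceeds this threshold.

225

r√(n−2)/√(1−r²) ≥ 2.576  ⇔  n−2 ≥ (2.576)²·(1−r²)/r²
(1−r²)/r² = (1−0.028900)/0.028900 = 33.6021
n ≥ 2 + 6.635776·33.6021 = 2 + 222.9760 = 224.9760
⌈224.9760⌉ = 225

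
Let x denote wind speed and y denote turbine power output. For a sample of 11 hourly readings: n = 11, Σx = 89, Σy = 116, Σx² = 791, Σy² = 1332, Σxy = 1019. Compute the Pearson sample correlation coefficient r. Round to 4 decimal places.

0.9163

Numerator: nΣxy − (Σx)(Σy) = 11·1019 − (89)(116) = 885
Denominator: √[(nΣx²−(Σx)²)(nΣy²−(Σy)²)]
  nΣx²−(Σx)² = 11·791 − 7921 = 780;  nΣy²−(Σy)² = 11·1332 − 13456 = 1196
  √(780·1196) = √932880 = 965.8571
r = 885 / 965.8571 = 0.9163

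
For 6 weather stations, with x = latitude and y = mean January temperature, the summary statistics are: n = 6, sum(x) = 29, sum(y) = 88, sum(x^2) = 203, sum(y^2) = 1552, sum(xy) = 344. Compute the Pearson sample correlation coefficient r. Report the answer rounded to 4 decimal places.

-0.6347

S_xy = nΣxy − ΣxΣy = 6·344 − 29·88 = 2064 − 2552 = -488
S_xx = nΣx² − (Σx)² = 6·203 − 29² = 1218 − 841 = 377
S_yy = nΣy² − (Σy)² = 6·1552 − 88² = 9312 − 7744 = 1568
r = S_xy / √(S_xx·S_yy) = -488 / √(377·1568) = -488 / √591136 = -488 / 768.8537 = -0.6347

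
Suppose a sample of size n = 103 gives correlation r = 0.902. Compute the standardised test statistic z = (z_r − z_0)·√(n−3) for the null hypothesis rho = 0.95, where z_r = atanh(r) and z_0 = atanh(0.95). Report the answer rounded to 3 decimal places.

z_r = atanh(0.902) = 1.482847,  z_0 = atanh(0.95) = 1.831781
SE = 1/√(n−3) = 1/√100 = 0.100000
z = (z_r − z_0)/SE = (1.482847 − 1.831781) / 0.100000 = -0.348934 / 0.100000 = -3.489

-3.489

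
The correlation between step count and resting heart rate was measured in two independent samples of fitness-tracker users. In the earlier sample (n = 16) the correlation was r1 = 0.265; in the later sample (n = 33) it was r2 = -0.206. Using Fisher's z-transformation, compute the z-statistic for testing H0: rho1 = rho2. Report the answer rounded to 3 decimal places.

z1 = atanh(0.265) = 0.271478,  z2 = atanh(-0.206) = -0.208990
SE = √(1/(n1−3) + 1/(n2−3)) = √(1/13 + 1/30) = √(0.0769231 + 0.0333333) = √0.1102564 = 0.332049
z = (z1 − z2)/SE = (0.271478 − (-0.208990)) / 0.332049 = 0.480468 / 0.332049 = 1.447

1.447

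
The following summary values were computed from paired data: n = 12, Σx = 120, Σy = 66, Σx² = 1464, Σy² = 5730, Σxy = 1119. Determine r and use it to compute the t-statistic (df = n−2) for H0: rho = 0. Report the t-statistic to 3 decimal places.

Numerator: nΣxy − (Σx)(Σy) = 12·1119 − (120)(66) = 5508
Denominator: √[(nΣx²−(Σx)²)(nΣy²−(Σy)²)]
  nΣx²−(Σx)² = 12·1464 − 14400 = 3168;  nΣy²−(Σy)² = 12·5730 − 4356 = 64404
  √(3168·64404) = √204031872 = 14283.9726
r = 5508 / 14283.9726 = 0.3856
t = r·√(n−2)/√(1−r²) = 0.3856·√10 / √(1−0.148687) = 1.219374 / 0.922666 = 1.322

1.322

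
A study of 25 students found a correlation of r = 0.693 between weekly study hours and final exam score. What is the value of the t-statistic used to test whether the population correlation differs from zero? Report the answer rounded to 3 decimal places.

4.610

t = r·√(n−2) / √(1−r²) with r = 0.693, n = 25
  = 0.693·√23 / √(1 − 0.480249)
  = 0.693·4.795832 / 0.720938
  = 3.323512 / 0.720938 = 4.610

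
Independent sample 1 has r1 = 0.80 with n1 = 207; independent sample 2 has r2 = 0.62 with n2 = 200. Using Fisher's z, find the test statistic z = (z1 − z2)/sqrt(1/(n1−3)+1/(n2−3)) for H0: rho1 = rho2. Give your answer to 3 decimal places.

z1 = atanh(0.80) = 1.098612,  z2 = atanh(0.62) = 0.725005
SE = √(1/(n1−3) + 1/(n2−3)) = √(1/204 + 1/197) = √(0.0049020 + 0.0050761) = √0.0099781 = 0.099890
z = (z1 − z2)/SE = (1.098612 − 0.725005) / 0.099890 = 0.373607 / 0.099890 = 3.740

3.740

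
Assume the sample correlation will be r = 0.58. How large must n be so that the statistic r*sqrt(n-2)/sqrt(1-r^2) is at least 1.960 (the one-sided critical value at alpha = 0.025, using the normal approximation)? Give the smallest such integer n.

Need r·√(n−2)/√(1−r²) ≥ 1.960
√(n−2) ≥ 1.960·√(1−0.3364) / 0.58 = 1.960·0.814616 / 0.58 = 2.7528
n−2 ≥ 7.5779  ⇒  n ≥ 9.5779
Smallest integer n = 10

10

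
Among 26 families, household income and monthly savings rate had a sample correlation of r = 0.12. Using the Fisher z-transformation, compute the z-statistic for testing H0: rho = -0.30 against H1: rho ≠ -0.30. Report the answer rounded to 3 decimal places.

Fisher z: atanh(0.12) = 0.120581, atanh(-0.30) = -0.309520
z = (z_r − z_0)·√(n−3) = (0.120581 − (-0.309520))·√23 = 0.430101 · 4.795832 = 2.063

2.063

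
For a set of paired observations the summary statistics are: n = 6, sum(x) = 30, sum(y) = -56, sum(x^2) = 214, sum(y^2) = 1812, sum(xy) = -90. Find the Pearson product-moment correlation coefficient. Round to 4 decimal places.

Numerator: nΣxy − (Σx)(Σy) = 6·(-90) − (30)(-56) = 1140
Denominator: √[(nΣx²−(Σx)²)(nΣy²−(Σy)²)]
  nΣx²−(Σx)² = 6·214 − 900 = 384;  nΣy²−(Σy)² = 6·1812 − 3136 = 7736
  √(384·7736) = √2970624 = 1723.5498
r = 1140 / 1723.5498 = 0.6614

0.6614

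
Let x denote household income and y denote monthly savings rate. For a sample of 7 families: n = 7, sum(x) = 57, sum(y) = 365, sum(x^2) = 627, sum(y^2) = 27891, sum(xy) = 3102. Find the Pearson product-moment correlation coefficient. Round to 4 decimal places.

0.1081

Numerator: nΣxy − (Σx)(Σy) = 7·3102 − (57)(365) = 909
Denominator: √[(nΣx²−(Σx)²)(nΣy²−(Σy)²)]
  nΣx²−(Σx)² = 7·627 − 3249 = 1140;  nΣy²−(Σy)² = 7·27891 − 133225 = 62012
  √(1140·62012) = √70693680 = 8407.9534
r = 909 / 8407.9534 = 0.1081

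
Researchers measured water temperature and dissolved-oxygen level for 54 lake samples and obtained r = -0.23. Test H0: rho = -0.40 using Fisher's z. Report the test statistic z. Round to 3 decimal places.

z_r = atanh(-0.23) = -0.234189,  z_0 = atanh(-0.40) = -0.423649
SE = 1/√(n−3) = 1/√51 = 0.140028
z = (z_r − z_0)/SE = (-0.234189 − (-0.423649)) / 0.140028 = 0.189460 / 0.140028 = 1.353

1.353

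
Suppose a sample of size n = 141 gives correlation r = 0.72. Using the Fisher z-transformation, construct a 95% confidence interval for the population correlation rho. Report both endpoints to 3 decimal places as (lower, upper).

(0.630, 0.791)

z_r = atanh(0.72) = 0.907645;  SE = 1/√(n−3) = 1/√138 = 0.085126
z-limits: 0.907645 ± 1.960·0.085126 = 0.907645 ± 0.166847 = [0.740798, 1.074492]
ρ-limits: (tanh 0.740798, tanh 1.074492) = (0.630, 0.791)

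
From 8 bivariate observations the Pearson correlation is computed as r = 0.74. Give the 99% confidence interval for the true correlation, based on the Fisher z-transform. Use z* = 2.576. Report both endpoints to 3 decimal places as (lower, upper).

z_r = atanh(0.74) = 0.950479;  SE = 1/√(n−3) = 1/√5 = 0.447214
z-limits: 0.950479 ± 2.576·0.447214 = 0.950479 ± 1.152023 = [-0.201544, 2.102502]
ρ-limits: (tanh -0.201544, tanh 2.102502) = (-0.199, 0.971)

(-0.199, 0.971)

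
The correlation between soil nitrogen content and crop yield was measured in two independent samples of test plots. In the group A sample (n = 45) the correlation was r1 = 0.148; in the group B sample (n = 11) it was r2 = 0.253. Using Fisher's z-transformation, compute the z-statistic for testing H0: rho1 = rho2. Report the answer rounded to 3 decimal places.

-0.284

z1 = atanh(0.148) = 0.149095,  z2 = atanh(0.253) = 0.258615
SE = √(1/(n1−3) + 1/(n2−3)) = √(1/42 + 1/8) = √(0.0238095 + 0.1250000) = √0.1488095 = 0.385758
z = (z1 − z2)/SE = (0.149095 − 0.258615) / 0.385758 = -0.109520 / 0.385758 = -0.284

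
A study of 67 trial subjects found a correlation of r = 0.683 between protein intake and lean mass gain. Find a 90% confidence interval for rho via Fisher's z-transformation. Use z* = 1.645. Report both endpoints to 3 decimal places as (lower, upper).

Fisher z: z_r = atanh(r) = ½·ln((1+0.683)/(1−0.683)) = 0.834716
SE(z) = 1/√(n−3) = 1/√64 = 0.125000
90% ⇒ z* = 1.645; margin = 1.645·0.125000 = 0.205625
CI on z-scale: (0.629091, 1.040341)
Back-transform: tanh(0.629091) = 0.557426, tanh(1.040341) = 0.778023

(0.557, 0.778)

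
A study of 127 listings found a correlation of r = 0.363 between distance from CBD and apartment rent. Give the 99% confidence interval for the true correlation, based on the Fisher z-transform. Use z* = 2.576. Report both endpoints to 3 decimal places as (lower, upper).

z_r = atanh(0.363) = 0.380337;  SE = 1/√(n−3) = 1/√124 = 0.089803
z-limits: 0.380337 ± 2.576·0.089803 = 0.380337 ± 0.231333 = [0.149004, 0.611670]
ρ-limits: (tanh 0.149004, tanh 0.611670) = (0.148, 0.545)

(0.148, 0.545)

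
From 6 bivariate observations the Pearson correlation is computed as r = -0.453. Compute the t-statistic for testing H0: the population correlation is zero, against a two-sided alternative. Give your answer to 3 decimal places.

t = r·√(n−2) / √(1−r²) with r = -0.453, n = 6
  = -0.453·√4 / √(1 − 0.205209)
  = -0.453·2.000000 / 0.891511
  = -0.906000 / 0.891511 = -1.016

-1.016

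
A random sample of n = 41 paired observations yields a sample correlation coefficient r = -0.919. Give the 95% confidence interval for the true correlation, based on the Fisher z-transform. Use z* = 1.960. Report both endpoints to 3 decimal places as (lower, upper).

z_r = atanh(-0.919) = -1.582555;  SE = 1/√(n−3) = 1/√38 = 0.162221
z-limits: -1.582555 ± 1.960·0.162221 = -1.582555 ± 0.317953 = [-1.900508, -1.264602]
ρ-limits: (tanh -1.900508, tanh -1.264602) = (-0.956, -0.852)

(-0.956, -0.852)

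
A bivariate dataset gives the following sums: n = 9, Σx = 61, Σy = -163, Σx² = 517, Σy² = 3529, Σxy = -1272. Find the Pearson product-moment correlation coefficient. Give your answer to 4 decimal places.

-0.6842

S_xy = nΣxy − ΣxΣy = 9·(-1272) − 61·(-163) = -11448 − (-9943) = -1505
S_xx = nΣx² − (Σx)² = 9·517 − 61² = 4653 − 3721 = 932
S_yy = nΣy² − (Σy)² = 9·3529 − (-163)² = 31761 − 26569 = 5192
r = S_xy / √(S_xx·S_yy) = -1505 / √(932·5192) = -1505 / √4838944 = -1505 / 2199.7600 = -0.6842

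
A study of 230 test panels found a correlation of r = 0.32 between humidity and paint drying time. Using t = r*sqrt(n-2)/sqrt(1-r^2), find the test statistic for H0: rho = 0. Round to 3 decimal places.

5.100

t = r·√(n−2) / √(1−r²) with r = 0.32, n = 230
  = 0.32·√228 / √(1 − 0.1024)
  = 0.32·15.099669 / 0.947418
  = 4.831894 / 0.947418 = 5.100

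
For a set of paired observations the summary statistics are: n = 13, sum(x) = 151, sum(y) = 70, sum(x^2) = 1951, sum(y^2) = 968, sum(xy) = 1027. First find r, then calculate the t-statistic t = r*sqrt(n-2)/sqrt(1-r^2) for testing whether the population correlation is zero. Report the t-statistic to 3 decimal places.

S_xy = nΣxy − ΣxΣy = 13·1027 − 151·70 = 13351 − 10570 = 2781
S_xx = nΣx² − (Σx)² = 13·1951 − 151² = 25363 − 22801 = 2562
S_yy = nΣy² − (Σy)² = 13·968 − 70² = 12584 − 4900 = 7684
r = S_xy / √(S_xx·S_yy) = 2781 / √(2562·7684) = 2781 / √19686408 = 2781 / 4436.9368 = 0.6268
t = r·√(n−2)/√(1−r²) = 0.6268·√11 / √(1−0.392878) = 2.078860 / 0.779180 = 2.668

2.668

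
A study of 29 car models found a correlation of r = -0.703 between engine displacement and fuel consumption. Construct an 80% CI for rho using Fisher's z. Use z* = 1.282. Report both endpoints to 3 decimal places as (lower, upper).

Fisher z: z_r = atanh(r) = ½·ln((1+(-0.703))/(1−(-0.703))) = -0.873207
SE(z) = 1/√(n−3) = 1/√26 = 0.196116
80% ⇒ z* = 1.282; margin = 1.282·0.196116 = 0.251421
CI on z-scale: (-1.124628, -0.621786)
Back-transform: tanh(-1.124628) = -0.809173, tanh(-0.621786) = -0.552370

(-0.809, -0.552)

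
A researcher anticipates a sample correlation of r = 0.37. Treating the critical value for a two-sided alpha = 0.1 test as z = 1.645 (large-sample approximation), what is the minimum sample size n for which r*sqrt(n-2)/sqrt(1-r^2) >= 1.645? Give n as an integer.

20

Need r·√(n−2)/√(1−r²) ≥ 1.645
√(n−2) ≥ 1.645·√(1−0.1369) / 0.37 = 1.645·0.929032 / 0.37 = 4.1304
n−2 ≥ 17.0602  ⇒  n ≥ 19.0602
Smallest integer n = 20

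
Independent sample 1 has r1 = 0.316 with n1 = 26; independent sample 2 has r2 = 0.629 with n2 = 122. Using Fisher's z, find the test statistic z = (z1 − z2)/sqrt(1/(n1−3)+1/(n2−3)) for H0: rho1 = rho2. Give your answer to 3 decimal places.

Fisher z-transforms: z1 = atanh(0.316) = 0.327197, z2 = atanh(0.629) = 0.739760; difference d = -0.412563
Var(d) = 1/23 + 1/119 = 0.0434783 + 0.0084034 = 0.0518817
z = d/√Var(d) = -0.412563 / √0.0518817 = -0.412563 / 0.227776 = -1.811

-1.811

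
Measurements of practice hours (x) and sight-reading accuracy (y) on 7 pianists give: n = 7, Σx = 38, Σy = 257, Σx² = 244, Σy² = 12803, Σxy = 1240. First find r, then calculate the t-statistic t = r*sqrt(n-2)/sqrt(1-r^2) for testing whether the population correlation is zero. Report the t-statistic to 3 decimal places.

S_xy = nΣxy − ΣxΣy = 7·1240 − 38·257 = 8680 − 9766 = -1086
S_xx = nΣx² − (Σx)² = 7·244 − 38² = 1708 − 1444 = 264
S_yy = nΣy² − (Σy)² = 7·12803 − 257² = 89621 − 66049 = 23572
r = S_xy / √(S_xx·S_yy) = -1086 / √(264·23572) = -1086 / √6223008 = -1086 / 2494.5958 = -0.4353
t = r·√(n−2)/√(1−r²) = -0.4353·√5 / √(1−0.189486) = -0.973360 / 0.900286 = -1.081

-1.081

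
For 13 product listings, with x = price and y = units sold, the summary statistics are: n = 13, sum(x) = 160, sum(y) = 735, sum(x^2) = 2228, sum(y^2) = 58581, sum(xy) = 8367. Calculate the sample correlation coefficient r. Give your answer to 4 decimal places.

Numerator: nΣxy − (Σx)(Σy) = 13·8367 − (160)(735) = -8829
Denominator: √[(nΣx²−(Σx)²)(nΣy²−(Σy)²)]
  nΣx²−(Σx)² = 13·2228 − 25600 = 3364;  nΣy²−(Σy)² = 13·58581 − 540225 = 221328
  √(3364·221328) = √744547392 = 27286.3957
r = -8829 / 27286.3957 = -0.3236

-0.3236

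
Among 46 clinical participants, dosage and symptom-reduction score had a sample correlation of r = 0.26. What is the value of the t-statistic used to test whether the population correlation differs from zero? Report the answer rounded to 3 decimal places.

1.786

1 − r² = 1 − 0.0676 = 0.9324;  √(1−r²) = 0.965609
√(n−2) = √44 = 6.633250
t = r·√(n−2)/√(1−r²) = 0.26 · 6.633250 / 0.965609 = 1.786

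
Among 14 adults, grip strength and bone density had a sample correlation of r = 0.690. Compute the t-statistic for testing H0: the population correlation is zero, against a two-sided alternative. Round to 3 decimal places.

3.302

t = r·√(n−2) / √(1−r²) with r = 0.690, n = 14
  = 0.690·√12 / √(1 − 0.476100)
  = 0.690·3.464102 / 0.723809
  = 2.390230 / 0.723809 = 3.302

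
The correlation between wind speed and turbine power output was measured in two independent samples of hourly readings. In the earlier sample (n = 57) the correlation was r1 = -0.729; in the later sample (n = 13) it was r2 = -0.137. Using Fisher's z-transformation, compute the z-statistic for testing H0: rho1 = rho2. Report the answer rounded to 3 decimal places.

-2.291

Fisher z-transforms: z1 = atanh(-0.729) = -0.926590, z2 = atanh(-0.137) = -0.137867; difference d = -0.788723
Var(d) = 1/54 + 1/10 = 0.0185185 + 0.1000000 = 0.1185185
z = d/√Var(d) = -0.788723 / √0.1185185 = -0.788723 / 0.344265 = -2.291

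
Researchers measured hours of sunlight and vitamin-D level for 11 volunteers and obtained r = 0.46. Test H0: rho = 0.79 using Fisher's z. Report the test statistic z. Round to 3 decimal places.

z_r = atanh(0.46) = 0.497311,  z_0 = atanh(0.79) = 1.071432
SE = 1/√(n−3) = 1/√8 = 0.353553
z = (z_r − z_0)/SE = (0.497311 − 1.071432) / 0.353553 = -0.574121 / 0.353553 = -1.624

-1.624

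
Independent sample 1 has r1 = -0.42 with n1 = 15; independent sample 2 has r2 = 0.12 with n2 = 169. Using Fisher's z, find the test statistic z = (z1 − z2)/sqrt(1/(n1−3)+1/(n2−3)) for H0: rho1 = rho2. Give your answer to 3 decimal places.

-1.901

Fisher z-transforms: z1 = atanh(-0.42) = -0.447692, z2 = atanh(0.12) = 0.120581; difference d = -0.568273
Var(d) = 1/12 + 1/166 = 0.0833333 + 0.0060241 = 0.0893574
z = d/√Var(d) = -0.568273 / √0.0893574 = -0.568273 / 0.298927 = -1.901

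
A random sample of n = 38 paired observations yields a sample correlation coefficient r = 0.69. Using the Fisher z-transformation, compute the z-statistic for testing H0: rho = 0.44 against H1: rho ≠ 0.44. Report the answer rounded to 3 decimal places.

z_r = atanh(0.69) = 0.847956,  z_0 = atanh(0.44) = 0.472231
SE = 1/√(n−3) = 1/√35 = 0.169031
z = (z_r − z_0)/SE = (0.847956 − 0.472231) / 0.169031 = 0.375725 / 0.169031 = 2.223

2.223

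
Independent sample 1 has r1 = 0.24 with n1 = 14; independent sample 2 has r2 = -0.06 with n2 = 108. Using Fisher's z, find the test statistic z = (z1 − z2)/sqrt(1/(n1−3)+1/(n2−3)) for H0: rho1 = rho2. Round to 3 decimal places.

0.962

z1 = atanh(0.24) = 0.244774,  z2 = atanh(-0.06) = -0.060072
SE = √(1/(n1−3) + 1/(n2−3)) = √(1/11 + 1/105) = √(0.0909091 + 0.0095238) = √0.1004329 = 0.316912
z = (z1 − z2)/SE = (0.244774 − (-0.060072)) / 0.316912 = 0.304846 / 0.316912 = 0.962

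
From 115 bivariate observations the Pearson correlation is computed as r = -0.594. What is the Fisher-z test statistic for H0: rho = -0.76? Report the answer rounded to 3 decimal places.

z_r = atanh(-0.594) = -0.683824,  z_0 = atanh(-0.76) = -0.996215
SE = 1/√(n−3) = 1/√112 = 0.094491
z = (z_r − z_0)/SE = (-0.683824 − (-0.996215)) / 0.094491 = 0.312391 / 0.094491 = 3.306

3.306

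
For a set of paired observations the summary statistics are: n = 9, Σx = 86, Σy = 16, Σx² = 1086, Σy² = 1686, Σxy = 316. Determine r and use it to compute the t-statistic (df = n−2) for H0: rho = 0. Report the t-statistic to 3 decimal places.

0.673

Numerator: nΣxy − (Σx)(Σy) = 9·316 − (86)(16) = 1468
Denominator: √[(nΣx²−(Σx)²)(nΣy²−(Σy)²)]
  nΣx²−(Σx)² = 9·1086 − 7396 = 2378;  nΣy²−(Σy)² = 9·1686 − 256 = 14918
  √(2378·14918) = √35475004 = 5956.0897
r = 1468 / 5956.0897 = 0.2465
t = r·√(n−2)/√(1−r²) = 0.2465·√7 / √(1−0.060762) = 0.652178 / 0.969143 = 0.673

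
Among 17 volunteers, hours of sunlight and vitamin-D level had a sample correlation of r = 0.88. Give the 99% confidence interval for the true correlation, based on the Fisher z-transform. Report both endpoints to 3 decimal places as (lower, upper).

Fisher z: z_r = atanh(r) = ½·ln((1+0.88)/(1−0.88)) = 1.375768
SE(z) = 1/√(n−3) = 1/√14 = 0.267261
99% ⇒ z* = 2.576; margin = 2.576·0.267261 = 0.688464
CI on z-scale: (0.687304, 2.064232)
Back-transform: tanh(0.687304) = 0.596247, tanh(2.064232) = 0.968295

(0.596, 0.968)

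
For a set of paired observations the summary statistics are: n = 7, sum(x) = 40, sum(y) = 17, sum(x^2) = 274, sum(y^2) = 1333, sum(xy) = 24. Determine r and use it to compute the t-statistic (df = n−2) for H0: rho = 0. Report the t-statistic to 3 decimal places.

S_xy = nΣxy − ΣxΣy = 7·24 − 40·17 = 168 − 680 = -512
S_xx = nΣx² − (Σx)² = 7·274 − 40² = 1918 − 1600 = 318
S_yy = nΣy² − (Σy)² = 7·1333 − 17² = 9331 − 289 = 9042
r = S_xy / √(S_xx·S_yy) = -512 / √(318·9042) = -512 / √2875356 = -512 / 1695.6875 = -0.3019
t = r·√(n−2)/√(1−r²) = -0.3019·√5 / √(1−0.091144) = -0.675069 / 0.953339 = -0.708

-0.708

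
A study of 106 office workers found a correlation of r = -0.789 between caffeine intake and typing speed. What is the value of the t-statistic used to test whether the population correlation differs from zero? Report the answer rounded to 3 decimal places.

-13.096

1 − r² = 1 − 0.622521 = 0.377479;  √(1−r²) = 0.614393
√(n−2) = √104 = 10.198039
t = r·√(n−2)/√(1−r²) = -0.789 · 10.198039 / 0.614393 = -13.096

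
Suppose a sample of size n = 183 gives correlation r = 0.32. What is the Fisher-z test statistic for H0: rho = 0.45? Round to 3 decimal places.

Fisher z: atanh(0.32) = 0.331647, atanh(0.45) = 0.484700
z = (z_r − z_0)·√(n−3) = (0.331647 − 0.484700)·√180 = -0.153053 · 13.416408 = -2.053

-2.053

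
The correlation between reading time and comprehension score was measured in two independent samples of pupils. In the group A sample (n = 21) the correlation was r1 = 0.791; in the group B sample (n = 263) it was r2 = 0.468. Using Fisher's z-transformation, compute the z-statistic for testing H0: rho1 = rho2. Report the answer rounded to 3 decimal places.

2.325

z1 = atanh(0.791) = 1.074098,  z2 = atanh(0.468) = 0.507506
SE = √(1/(n1−3) + 1/(n2−3)) = √(1/18 + 1/260) = √(0.0555556 + 0.0038462) = √0.0594018 = 0.243725
z = (z1 − z2)/SE = (1.074098 − 0.507506) / 0.243725 = 0.566592 / 0.243725 = 2.325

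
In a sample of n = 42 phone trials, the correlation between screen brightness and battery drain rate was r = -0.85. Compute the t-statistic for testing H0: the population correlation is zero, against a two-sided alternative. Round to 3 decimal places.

-10.205

1 − r² = 1 − 0.7225 = 0.2775;  √(1−r²) = 0.526783
√(n−2) = √40 = 6.324555
t = r·√(n−2)/√(1−r²) = -0.85 · 6.324555 / 0.526783 = -10.205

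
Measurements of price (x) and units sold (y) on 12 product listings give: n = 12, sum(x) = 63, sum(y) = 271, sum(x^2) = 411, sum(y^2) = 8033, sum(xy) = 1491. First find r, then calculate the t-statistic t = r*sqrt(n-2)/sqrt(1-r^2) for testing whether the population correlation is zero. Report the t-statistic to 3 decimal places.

0.559

S_xy = nΣxy − ΣxΣy = 12·1491 − 63·271 = 17892 − 17073 = 819
S_xx = nΣx² − (Σx)² = 12·411 − 63² = 4932 − 3969 = 963
S_yy = nΣy² − (Σy)² = 12·8033 − 271² = 96396 − 73441 = 22955
r = S_xy / √(S_xx·S_yy) = 819 / √(963·22955) = 819 / √22105665 = 819 / 4701.6662 = 0.1742
t = r·√(n−2)/√(1−r²) = 0.1742·√10 / √(1−0.030346) = 0.550869 / 0.984710 = 0.559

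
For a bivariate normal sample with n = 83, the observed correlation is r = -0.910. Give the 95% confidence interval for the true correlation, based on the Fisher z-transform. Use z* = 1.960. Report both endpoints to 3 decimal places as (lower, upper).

Fisher z: z_r = atanh(r) = ½·ln((1+(-0.910))/(1−(-0.910))) = -1.527524
SE(z) = 1/√(n−3) = 1/√80 = 0.111803
95% ⇒ z* = 1.960; margin = 1.960·0.111803 = 0.219134
CI on z-scale: (-1.746658, -1.308390)
Back-transform: tanh(-1.746658) = -0.940994, tanh(-1.308390) = -0.863867

(-0.941, -0.864)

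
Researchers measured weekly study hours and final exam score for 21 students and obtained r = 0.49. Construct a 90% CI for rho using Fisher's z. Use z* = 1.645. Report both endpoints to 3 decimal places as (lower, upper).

(0.147, 0.728)

Fisher z: z_r = atanh(r) = ½·ln((1+0.49)/(1−0.49)) = 0.536060
SE(z) = 1/√(n−3) = 1/√18 = 0.235702
90% ⇒ z* = 1.645; margin = 1.645·0.235702 = 0.387730
CI on z-scale: (0.148330, 0.923790)
Back-transform: tanh(0.148330) = 0.147252, tanh(0.923790) = 0.727685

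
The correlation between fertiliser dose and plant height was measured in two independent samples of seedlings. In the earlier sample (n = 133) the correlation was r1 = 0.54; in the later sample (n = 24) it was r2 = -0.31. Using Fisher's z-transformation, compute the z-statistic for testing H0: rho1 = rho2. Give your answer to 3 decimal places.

3.932

Fisher z-transforms: z1 = atanh(0.54) = 0.604156, z2 = atanh(-0.31) = -0.320545; difference d = 0.924701
Var(d) = 1/130 + 1/21 = 0.0076923 + 0.0476190 = 0.0553113
z = d/√Var(d) = 0.924701 / √0.0553113 = 0.924701 / 0.235184 = 3.932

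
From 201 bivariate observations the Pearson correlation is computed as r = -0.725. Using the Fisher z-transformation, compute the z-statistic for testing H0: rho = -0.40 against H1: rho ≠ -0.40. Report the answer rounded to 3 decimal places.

Fisher z: atanh(-0.725) = -0.918106, atanh(-0.40) = -0.423649
z = (z_r − z_0)·√(n−3) = (-0.918106 − (-0.423649))·√198 = -0.494457 · 14.071247 = -6.958

-6.958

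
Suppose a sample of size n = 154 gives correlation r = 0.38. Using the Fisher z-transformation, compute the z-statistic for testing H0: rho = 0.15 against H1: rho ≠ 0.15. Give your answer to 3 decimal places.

z_r = atanh(0.38) = 0.400060,  z_0 = atanh(0.15) = 0.151140
SE = 1/√(n−3) = 1/√151 = 0.081379
z = (z_r − z_0)/SE = (0.400060 − 0.151140) / 0.081379 = 0.248920 / 0.081379 = 3.059

3.059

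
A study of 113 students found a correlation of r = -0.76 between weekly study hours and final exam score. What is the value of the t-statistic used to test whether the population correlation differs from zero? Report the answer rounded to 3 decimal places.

1 − r² = 1 − 0.5776 = 0.4224;  √(1−r²) = 0.649923
√(n−2) = √111 = 10.535654
t = r·√(n−2)/√(1−r²) = -0.76 · 10.535654 / 0.649923 = -12.320

-12.320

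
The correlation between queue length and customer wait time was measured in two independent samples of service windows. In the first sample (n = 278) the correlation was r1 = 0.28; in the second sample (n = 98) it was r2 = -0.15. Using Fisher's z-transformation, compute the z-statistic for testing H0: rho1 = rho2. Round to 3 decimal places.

3.687

z1 = atanh(0.28) = 0.287682,  z2 = atanh(-0.15) = -0.151140
SE = √(1/(n1−3) + 1/(n2−3)) = √(1/275 + 1/95) = √(0.0036364 + 0.0105263) = √0.0141627 = 0.119007
z = (z1 − z2)/SE = (0.287682 − (-0.151140)) / 0.119007 = 0.438822 / 0.119007 = 3.687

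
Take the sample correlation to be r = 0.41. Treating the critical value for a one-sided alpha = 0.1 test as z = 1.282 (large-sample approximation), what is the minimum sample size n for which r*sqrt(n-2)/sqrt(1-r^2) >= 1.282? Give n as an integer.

11

Need r·√(n−2)/√(1−r²) ≥ 1.282
√(n−2) ≥ 1.282·√(1−0.1681) / 0.41 = 1.282·0.912086 / 0.41 = 2.8519
n−2 ≥ 8.1333  ⇒  n ≥ 10.1333
Smallest integer n = 11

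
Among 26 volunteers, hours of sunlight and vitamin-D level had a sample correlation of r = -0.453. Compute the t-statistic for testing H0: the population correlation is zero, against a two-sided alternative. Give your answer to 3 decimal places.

-2.489

t = r·√(n−2) / √(1−r²) with r = -0.453, n = 26
  = -0.453·√24 / √(1 − 0.205209)
  = -0.453·4.898979 / 0.891511
  = -2.219237 / 0.891511 = -2.489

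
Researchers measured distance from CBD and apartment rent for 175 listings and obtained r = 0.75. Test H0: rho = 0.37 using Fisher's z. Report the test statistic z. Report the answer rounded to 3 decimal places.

7.666

Fisher z: atanh(0.75) = 0.972955, atanh(0.37) = 0.388423
z = (z_r − z_0)·√(n−3) = (0.972955 − 0.388423)·√172 = 0.584532 · 13.114877 = 7.666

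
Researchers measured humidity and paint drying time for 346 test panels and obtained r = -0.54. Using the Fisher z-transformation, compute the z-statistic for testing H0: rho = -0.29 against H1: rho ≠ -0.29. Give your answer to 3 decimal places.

-5.660

z_r = atanh(-0.54) = -0.604156,  z_0 = atanh(-0.29) = -0.298566
SE = 1/√(n−3) = 1/√343 = 0.053995
z = (z_r − z_0)/SE = (-0.604156 − (-0.298566)) / 0.053995 = -0.305590 / 0.053995 = -5.660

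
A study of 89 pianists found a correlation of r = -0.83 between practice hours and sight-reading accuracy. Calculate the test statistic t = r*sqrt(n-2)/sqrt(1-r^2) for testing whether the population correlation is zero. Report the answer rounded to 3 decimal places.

-13.880

t = r·√(n−2) / √(1−r²) with r = -0.83, n = 89
  = -0.83·√87 / √(1 − 0.6889)
  = -0.83·9.327379 / 0.557763
  = -7.741725 / 0.557763 = -13.880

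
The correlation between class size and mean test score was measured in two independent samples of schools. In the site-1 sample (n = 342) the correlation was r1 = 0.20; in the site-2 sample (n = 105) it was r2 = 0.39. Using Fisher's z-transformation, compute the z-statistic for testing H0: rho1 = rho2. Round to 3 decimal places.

-1.851

z1 = atanh(0.20) = 0.202733,  z2 = atanh(0.39) = 0.411800
SE = √(1/(n1−3) + 1/(n2−3)) = √(1/339 + 1/102) = √(0.0029499 + 0.0098039) = √0.0127538 = 0.112933
z = (z1 − z2)/SE = (0.202733 − 0.411800) / 0.112933 = -0.209067 / 0.112933 = -1.851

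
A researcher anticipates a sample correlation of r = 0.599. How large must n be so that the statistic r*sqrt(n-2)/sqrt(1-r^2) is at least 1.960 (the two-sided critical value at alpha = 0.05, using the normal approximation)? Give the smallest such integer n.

9

Need r·√(n−2)/√(1−r²) ≥ 1.960
√(n−2) ≥ 1.960·√(1−0.358801) / 0.599 = 1.960·0.800749 / 0.599 = 2.6201
n−2 ≥ 6.8649  ⇒  n ≥ 8.8649
Smallest integer n = 9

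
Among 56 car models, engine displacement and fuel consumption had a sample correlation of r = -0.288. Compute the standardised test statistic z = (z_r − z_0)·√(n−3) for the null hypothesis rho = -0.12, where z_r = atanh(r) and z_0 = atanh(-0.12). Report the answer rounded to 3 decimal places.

-1.280

Fisher z: atanh(-0.288) = -0.296384, atanh(-0.12) = -0.120581
z = (z_r − z_0)·√(n−3) = (-0.296384 − (-0.120581))·√53 = -0.175803 · 7.280110 = -1.280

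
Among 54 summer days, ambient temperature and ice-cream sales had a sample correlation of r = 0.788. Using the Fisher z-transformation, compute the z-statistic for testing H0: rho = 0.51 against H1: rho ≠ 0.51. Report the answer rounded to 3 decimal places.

3.595

Fisher z: atanh(0.788) = 1.066133, atanh(0.51) = 0.562730
z = (z_r − z_0)·√(n−3) = (1.066133 − 0.562730)·√51 = 0.503403 · 7.141428 = 3.595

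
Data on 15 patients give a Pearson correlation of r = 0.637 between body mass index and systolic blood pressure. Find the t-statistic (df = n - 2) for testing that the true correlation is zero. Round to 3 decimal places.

t = r·√(n−2) / √(1−r²) with r = 0.637, n = 15
  = 0.637·√13 / √(1 − 0.405769)
  = 0.637·3.605551 / 0.770864
  = 2.296736 / 0.770864 = 2.979

2.979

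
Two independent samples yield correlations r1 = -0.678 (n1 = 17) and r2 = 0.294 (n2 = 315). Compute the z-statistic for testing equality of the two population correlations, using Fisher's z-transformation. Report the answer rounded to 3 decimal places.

Fisher z-transforms: z1 = atanh(-0.678) = -0.825403, z2 = atanh(0.294) = 0.302939; difference d = -1.128342
Var(d) = 1/14 + 1/312 = 0.0714286 + 0.0032051 = 0.0746337
z = d/√Var(d) = -1.128342 / √0.0746337 = -1.128342 / 0.273192 = -4.130

-4.130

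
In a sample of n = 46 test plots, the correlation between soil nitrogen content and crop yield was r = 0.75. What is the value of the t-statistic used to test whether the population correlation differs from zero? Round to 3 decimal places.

1 − r² = 1 − 0.5625 = 0.4375;  √(1−r²) = 0.661438
√(n−2) = √44 = 6.633250
t = r·√(n−2)/√(1−r²) = 0.75 · 6.633250 / 0.661438 = 7.521

7.521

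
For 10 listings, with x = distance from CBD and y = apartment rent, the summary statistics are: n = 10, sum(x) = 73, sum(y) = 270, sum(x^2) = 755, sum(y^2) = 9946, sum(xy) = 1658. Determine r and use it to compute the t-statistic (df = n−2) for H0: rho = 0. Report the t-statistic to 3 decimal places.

-1.262

Numerator: nΣxy − (Σx)(Σy) = 10·1658 − (73)(270) = -3130
Denominator: √[(nΣx²−(Σx)²)(nΣy²−(Σy)²)]
  nΣx²−(Σx)² = 10·755 − 5329 = 2221;  nΣy²−(Σy)² = 10·9946 − 72900 = 26560
  √(2221·26560) = √58989760 = 7680.4792
r = -3130 / 7680.4792 = -0.4075
t = r·√(n−2)/√(1−r²) = -0.4075·√8 / √(1−0.166056) = -1.152584 / 0.913205 = -1.262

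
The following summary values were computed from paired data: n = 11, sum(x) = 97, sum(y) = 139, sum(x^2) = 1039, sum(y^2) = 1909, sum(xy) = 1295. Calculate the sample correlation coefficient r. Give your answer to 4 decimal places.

0.4139

S_xy = nΣxy − ΣxΣy = 11·1295 − 97·139 = 14245 − 13483 = 762
S_xx = nΣx² − (Σx)² = 11·1039 − 97² = 11429 − 9409 = 2020
S_yy = nΣy² − (Σy)² = 11·1909 − 139² = 20999 − 19321 = 1678
r = S_xy / √(S_xx·S_yy) = 762 / √(2020·1678) = 762 / √3389560 = 762 / 1841.0758 = 0.4139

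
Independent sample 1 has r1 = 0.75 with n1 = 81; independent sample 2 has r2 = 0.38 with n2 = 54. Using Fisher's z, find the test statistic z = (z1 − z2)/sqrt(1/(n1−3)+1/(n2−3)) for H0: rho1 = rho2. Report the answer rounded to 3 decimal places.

Fisher z-transforms: z1 = atanh(0.75) = 0.972955, z2 = atanh(0.38) = 0.400060; difference d = 0.572895
Var(d) = 1/78 + 1/51 = 0.0128205 + 0.0196078 = 0.0324283
z = d/√Var(d) = 0.572895 / √0.0324283 = 0.572895 / 0.180079 = 3.181

3.181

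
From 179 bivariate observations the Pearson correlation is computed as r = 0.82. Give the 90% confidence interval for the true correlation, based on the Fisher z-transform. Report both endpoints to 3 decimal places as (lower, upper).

(0.775, 0.857)

Fisher z: z_r = atanh(r) = ½·ln((1+0.82)/(1−0.82)) = 1.156817
SE(z) = 1/√(n−3) = 1/√176 = 0.075378
90% ⇒ z* = 1.645; margin = 1.645·0.075378 = 0.123997
CI on z-scale: (1.032820, 1.280814)
Back-transform: tanh(1.032820) = 0.775037, tanh(1.280814) = 0.856702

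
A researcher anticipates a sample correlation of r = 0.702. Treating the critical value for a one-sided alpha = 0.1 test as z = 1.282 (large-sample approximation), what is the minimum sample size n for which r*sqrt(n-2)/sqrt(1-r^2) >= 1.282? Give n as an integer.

Need r·√(n−2)/√(1−r²) ≥ 1.282
√(n−2) ≥ 1.282·√(1−0.492804) / 0.702 = 1.282·0.712177 / 0.702 = 1.3006
n−2 ≥ 1.6916  ⇒  n ≥ 3.6916
Smallest integer n = 4

4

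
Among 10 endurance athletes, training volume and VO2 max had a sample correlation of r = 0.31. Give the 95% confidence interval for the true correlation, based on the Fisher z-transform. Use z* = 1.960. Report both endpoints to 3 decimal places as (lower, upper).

z_r = atanh(0.31) = 0.320545;  SE = 1/√(n−3) = 1/√7 = 0.377964
z-limits: 0.320545 ± 1.960·0.377964 = 0.320545 ± 0.740809 = [-0.420264, 1.061354]
ρ-limits: (tanh -0.420264, tanh 1.061354) = (-0.397, 0.786)

(-0.397, 0.786)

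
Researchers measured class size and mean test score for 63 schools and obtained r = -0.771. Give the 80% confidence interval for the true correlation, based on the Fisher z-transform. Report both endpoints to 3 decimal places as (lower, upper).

(-0.830, -0.695)

Fisher z: z_r = atanh(r) = ½·ln((1+(-0.771))/(1−(-0.771))) = -1.022789
SE(z) = 1/√(n−3) = 1/√60 = 0.129099
80% ⇒ z* = 1.282; margin = 1.282·0.129099 = 0.165505
CI on z-scale: (-1.188294, -0.857284)
Back-transform: tanh(-1.188294) = -0.830049, tanh(-0.857284) = -0.694856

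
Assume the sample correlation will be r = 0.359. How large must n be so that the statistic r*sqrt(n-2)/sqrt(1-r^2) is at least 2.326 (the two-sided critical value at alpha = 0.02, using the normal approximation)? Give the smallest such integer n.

r√(n−2)/√(1−r²) ≥ 2.326  ⇔  n−2 ≥ (2.326)²·(1−r²)/r²
(1−r²)/r² = (1−0.128881)/0.128881 = 6.7591
n ≥ 2 + 5.410276·6.7591 = 2 + 36.5686 = 38.5686
⌈38.5686⌉ = 39

39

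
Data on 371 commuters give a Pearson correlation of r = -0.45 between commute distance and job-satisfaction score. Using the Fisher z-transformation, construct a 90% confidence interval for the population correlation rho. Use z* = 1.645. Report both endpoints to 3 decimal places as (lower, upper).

(-0.516, -0.379)

z_r = atanh(-0.45) = -0.484700;  SE = 1/√(n−3) = 1/√368 = 0.052129
z-limits: -0.484700 ± 1.645·0.052129 = -0.484700 ± 0.085752 = [-0.570452, -0.398948]
ρ-limits: (tanh -0.570452, tanh -0.398948) = (-0.516, -0.379)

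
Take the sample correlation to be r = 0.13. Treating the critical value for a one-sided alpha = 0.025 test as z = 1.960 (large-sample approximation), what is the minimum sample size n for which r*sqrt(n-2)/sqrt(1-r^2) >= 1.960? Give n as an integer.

Need r·√(n−2)/√(1−r²) ≥ 1.960
√(n−2) ≥ 1.960·√(1−0.0169) / 0.13 = 1.960·0.991514 / 0.13 = 14.9490
n−2 ≥ 223.4726  ⇒  n ≥ 225.4726
Smallest integer n = 226

226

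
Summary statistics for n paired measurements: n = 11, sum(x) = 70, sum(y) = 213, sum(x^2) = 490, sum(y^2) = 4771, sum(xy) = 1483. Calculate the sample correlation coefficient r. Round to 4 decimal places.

0.7516

S_xy = nΣxy − ΣxΣy = 11·1483 − 70·213 = 16313 − 14910 = 1403
S_xx = nΣx² − (Σx)² = 11·490 − 70² = 5390 − 4900 = 490
S_yy = nΣy² − (Σy)² = 11·4771 − 213² = 52481 − 45369 = 7112
r = S_xy / √(S_xx·S_yy) = 1403 / √(490·7112) = 1403 / √3484880 = 1403 / 1866.7833 = 0.7516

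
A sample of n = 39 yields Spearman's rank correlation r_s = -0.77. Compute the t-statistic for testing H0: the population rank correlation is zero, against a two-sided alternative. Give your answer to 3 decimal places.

-7.341

1 − r_s² = 1 − 0.5929 = 0.4071;  √(1−r_s²) = 0.638044
√(n−2) = √37 = 6.082763
t = r_s·√(n−2)/√(1−r_s²) = -0.77 · 6.082763 / 0.638044 = -7.341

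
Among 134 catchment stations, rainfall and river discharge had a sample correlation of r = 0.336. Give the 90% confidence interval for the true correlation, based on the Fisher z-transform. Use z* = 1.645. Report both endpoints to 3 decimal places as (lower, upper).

Fisher z: z_r = atanh(r) = ½·ln((1+0.336)/(1−0.336)) = 0.349577
SE(z) = 1/√(n−3) = 1/√131 = 0.087370
90% ⇒ z* = 1.645; margin = 1.645·0.087370 = 0.143724
CI on z-scale: (0.205853, 0.493301)
Back-transform: tanh(0.205853) = 0.202994, tanh(0.493301) = 0.456832

(0.203, 0.457)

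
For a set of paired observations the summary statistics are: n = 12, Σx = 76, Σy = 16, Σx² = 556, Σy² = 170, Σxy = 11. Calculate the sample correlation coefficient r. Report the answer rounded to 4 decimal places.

-0.8574

S_xy = nΣxy − ΣxΣy = 12·11 − 76·16 = 132 − 1216 = -1084
S_xx = nΣx² − (Σx)² = 12·556 − 76² = 6672 − 5776 = 896
S_yy = nΣy² − (Σy)² = 12·170 − 16² = 2040 − 256 = 1784
r = S_xy / √(S_xx·S_yy) = -1084 / √(896·1784) = -1084 / √1598464 = -1084 / 1264.3038 = -0.8574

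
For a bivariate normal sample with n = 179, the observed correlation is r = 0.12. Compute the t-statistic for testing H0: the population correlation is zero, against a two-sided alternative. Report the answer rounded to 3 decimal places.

1 − r² = 1 − 0.0144 = 0.9856;  √(1−r²) = 0.992774
√(n−2) = √177 = 13.304135
t = r·√(n−2)/√(1−r²) = 0.12 · 13.304135 / 0.992774 = 1.608

1.608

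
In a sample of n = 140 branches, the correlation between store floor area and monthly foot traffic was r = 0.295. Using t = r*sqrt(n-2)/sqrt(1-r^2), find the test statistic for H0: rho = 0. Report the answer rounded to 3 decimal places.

3.627

1 − r² = 1 − 0.087025 = 0.912975;  √(1−r²) = 0.955497
√(n−2) = √138 = 11.747340
t = r·√(n−2)/√(1−r²) = 0.295 · 11.747340 / 0.955497 = 3.627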